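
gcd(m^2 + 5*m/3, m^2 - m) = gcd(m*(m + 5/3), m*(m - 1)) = m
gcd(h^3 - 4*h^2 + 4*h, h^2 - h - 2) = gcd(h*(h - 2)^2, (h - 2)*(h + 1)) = h - 2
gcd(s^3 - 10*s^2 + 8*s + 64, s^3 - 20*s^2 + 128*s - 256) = s^2 - 12*s + 32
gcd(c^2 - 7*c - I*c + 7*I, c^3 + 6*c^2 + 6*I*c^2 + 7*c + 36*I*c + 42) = c - I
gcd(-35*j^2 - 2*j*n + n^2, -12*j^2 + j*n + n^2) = 1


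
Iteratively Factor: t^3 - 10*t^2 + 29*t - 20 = (t - 5)*(t^2 - 5*t + 4) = (t - 5)*(t - 4)*(t - 1)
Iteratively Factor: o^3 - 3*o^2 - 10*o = (o)*(o^2 - 3*o - 10) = o*(o + 2)*(o - 5)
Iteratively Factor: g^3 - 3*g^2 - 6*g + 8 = (g - 1)*(g^2 - 2*g - 8) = (g - 4)*(g - 1)*(g + 2)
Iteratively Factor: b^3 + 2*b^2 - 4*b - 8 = (b - 2)*(b^2 + 4*b + 4) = (b - 2)*(b + 2)*(b + 2)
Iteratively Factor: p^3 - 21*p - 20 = (p - 5)*(p^2 + 5*p + 4) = (p - 5)*(p + 4)*(p + 1)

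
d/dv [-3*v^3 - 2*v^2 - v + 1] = -9*v^2 - 4*v - 1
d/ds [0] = 0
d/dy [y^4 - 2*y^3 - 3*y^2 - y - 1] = 4*y^3 - 6*y^2 - 6*y - 1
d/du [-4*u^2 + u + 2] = 1 - 8*u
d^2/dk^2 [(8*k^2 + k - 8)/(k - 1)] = 2/(k^3 - 3*k^2 + 3*k - 1)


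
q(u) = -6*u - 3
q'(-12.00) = -6.00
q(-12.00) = 69.00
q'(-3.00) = -6.00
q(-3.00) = 15.00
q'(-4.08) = -6.00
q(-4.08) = 21.48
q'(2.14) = -6.00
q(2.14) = -15.84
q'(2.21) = -6.00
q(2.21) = -16.26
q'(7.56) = -6.00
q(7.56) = -48.36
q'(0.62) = -6.00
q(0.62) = -6.72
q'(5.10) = -6.00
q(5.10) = -33.60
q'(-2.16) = -6.00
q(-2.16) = 9.96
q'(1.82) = -6.00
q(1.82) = -13.92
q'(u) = -6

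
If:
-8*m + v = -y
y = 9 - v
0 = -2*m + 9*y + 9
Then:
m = 9/8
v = 39/4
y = -3/4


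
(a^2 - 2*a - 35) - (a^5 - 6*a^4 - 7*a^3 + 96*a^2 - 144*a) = -a^5 + 6*a^4 + 7*a^3 - 95*a^2 + 142*a - 35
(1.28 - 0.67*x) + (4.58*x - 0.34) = 3.91*x + 0.94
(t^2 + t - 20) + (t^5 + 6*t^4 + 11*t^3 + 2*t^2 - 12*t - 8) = t^5 + 6*t^4 + 11*t^3 + 3*t^2 - 11*t - 28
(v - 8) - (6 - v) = 2*v - 14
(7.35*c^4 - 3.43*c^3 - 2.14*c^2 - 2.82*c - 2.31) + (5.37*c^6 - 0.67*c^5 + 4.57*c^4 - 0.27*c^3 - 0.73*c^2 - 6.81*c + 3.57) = 5.37*c^6 - 0.67*c^5 + 11.92*c^4 - 3.7*c^3 - 2.87*c^2 - 9.63*c + 1.26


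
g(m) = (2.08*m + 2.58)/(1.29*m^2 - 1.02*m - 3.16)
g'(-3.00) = -0.06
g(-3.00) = -0.32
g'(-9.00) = -0.01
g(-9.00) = -0.15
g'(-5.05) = -0.03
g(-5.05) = -0.23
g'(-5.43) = -0.03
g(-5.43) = -0.22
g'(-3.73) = -0.05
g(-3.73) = -0.28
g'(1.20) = -2.47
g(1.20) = -2.01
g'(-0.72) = -0.17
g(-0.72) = -0.62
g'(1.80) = -36.93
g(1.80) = -7.75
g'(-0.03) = -0.38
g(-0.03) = -0.80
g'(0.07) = -0.42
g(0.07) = -0.85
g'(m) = (1.02 - 2.58*m)*(2.08*m + 2.58)/(1.29*m^2 - 1.02*m - 3.16)^2 + 2.08/(1.29*m^2 - 1.02*m - 3.16) = (2.6832*m^2 - 2.1216*m - (2.08*m + 2.58)*(2.58*m - 1.02) - 6.5728)/(-1.29*m^2 + 1.02*m + 3.16)^2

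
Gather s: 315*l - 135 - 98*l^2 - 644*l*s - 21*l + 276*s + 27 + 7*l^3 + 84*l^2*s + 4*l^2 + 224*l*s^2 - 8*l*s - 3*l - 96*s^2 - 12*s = 7*l^3 - 94*l^2 + 291*l + s^2*(224*l - 96) + s*(84*l^2 - 652*l + 264) - 108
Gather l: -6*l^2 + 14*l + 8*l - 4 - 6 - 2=-6*l^2 + 22*l - 12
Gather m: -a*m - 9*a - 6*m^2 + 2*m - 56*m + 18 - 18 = -9*a - 6*m^2 + m*(-a - 54)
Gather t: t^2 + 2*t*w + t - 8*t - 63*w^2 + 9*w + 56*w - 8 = t^2 + t*(2*w - 7) - 63*w^2 + 65*w - 8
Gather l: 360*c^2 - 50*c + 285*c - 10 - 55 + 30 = 360*c^2 + 235*c - 35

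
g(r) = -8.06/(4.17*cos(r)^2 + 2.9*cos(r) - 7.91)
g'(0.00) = 0.00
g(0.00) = 9.60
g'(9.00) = 0.31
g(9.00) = 1.14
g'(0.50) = -8.51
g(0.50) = 3.74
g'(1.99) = 0.05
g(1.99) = 0.96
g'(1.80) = -0.11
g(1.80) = 0.96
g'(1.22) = -1.06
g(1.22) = 1.26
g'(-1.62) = 0.31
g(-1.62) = 1.00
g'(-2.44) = -0.31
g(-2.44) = 1.05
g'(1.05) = -1.67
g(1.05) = 1.48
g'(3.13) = 0.01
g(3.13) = 1.21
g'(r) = -8.06*(8.34*sin(r)*cos(r) + 2.9*sin(r))/(4.17*cos(r)^2 + 2.9*cos(r) - 7.91)^2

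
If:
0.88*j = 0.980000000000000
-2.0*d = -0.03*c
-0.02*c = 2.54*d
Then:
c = 0.00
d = 0.00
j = 1.11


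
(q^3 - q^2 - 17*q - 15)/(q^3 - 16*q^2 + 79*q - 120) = (q^2 + 4*q + 3)/(q^2 - 11*q + 24)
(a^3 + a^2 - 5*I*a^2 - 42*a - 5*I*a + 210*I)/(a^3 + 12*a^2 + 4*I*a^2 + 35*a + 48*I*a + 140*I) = (a^2 - a*(6 + 5*I) + 30*I)/(a^2 + a*(5 + 4*I) + 20*I)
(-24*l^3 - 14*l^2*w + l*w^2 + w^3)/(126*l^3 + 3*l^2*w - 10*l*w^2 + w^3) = (-8*l^2 - 2*l*w + w^2)/(42*l^2 - 13*l*w + w^2)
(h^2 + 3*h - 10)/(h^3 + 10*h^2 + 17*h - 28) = (h^2 + 3*h - 10)/(h^3 + 10*h^2 + 17*h - 28)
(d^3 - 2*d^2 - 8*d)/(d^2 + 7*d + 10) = d*(d - 4)/(d + 5)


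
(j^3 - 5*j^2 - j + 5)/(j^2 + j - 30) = (j^2 - 1)/(j + 6)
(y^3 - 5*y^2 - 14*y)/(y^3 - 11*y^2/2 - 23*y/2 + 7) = 2*y/(2*y - 1)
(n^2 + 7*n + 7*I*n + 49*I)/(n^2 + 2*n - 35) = (n + 7*I)/(n - 5)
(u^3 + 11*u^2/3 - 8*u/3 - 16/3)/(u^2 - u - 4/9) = 3*(u^2 + 5*u + 4)/(3*u + 1)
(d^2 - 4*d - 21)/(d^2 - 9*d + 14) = (d + 3)/(d - 2)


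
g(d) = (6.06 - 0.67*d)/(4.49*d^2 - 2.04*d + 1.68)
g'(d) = (2.04 - 8.98*d)*(6.06 - 0.67*d)/(4.49*d^2 - 2.04*d + 1.68)^2 - 0.67/(4.49*d^2 - 2.04*d + 1.68)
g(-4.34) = 0.09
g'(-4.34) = 0.03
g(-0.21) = 2.69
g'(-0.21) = 4.29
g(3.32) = 0.09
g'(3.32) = -0.07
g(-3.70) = 0.12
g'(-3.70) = 0.05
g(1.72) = 0.43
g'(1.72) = -0.56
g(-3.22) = 0.15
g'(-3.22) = 0.07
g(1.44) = 0.63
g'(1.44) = -0.94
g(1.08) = 1.13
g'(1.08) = -1.98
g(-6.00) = 0.06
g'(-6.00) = 0.01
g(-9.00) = 0.03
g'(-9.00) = 0.01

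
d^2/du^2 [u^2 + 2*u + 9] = 2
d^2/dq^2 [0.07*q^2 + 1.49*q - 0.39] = 0.140000000000000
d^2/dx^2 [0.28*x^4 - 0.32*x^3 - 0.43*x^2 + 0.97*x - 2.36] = 3.36*x^2 - 1.92*x - 0.86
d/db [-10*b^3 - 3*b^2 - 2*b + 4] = -30*b^2 - 6*b - 2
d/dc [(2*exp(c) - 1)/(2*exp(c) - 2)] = -1/(8*sinh(c/2)^2)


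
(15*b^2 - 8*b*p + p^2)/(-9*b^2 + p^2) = (-5*b + p)/(3*b + p)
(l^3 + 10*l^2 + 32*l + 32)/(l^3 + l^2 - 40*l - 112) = (l + 2)/(l - 7)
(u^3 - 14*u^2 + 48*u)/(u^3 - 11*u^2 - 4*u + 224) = u*(u - 6)/(u^2 - 3*u - 28)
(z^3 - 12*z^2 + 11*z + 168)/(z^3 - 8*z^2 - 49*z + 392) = (z + 3)/(z + 7)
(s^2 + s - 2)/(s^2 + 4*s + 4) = (s - 1)/(s + 2)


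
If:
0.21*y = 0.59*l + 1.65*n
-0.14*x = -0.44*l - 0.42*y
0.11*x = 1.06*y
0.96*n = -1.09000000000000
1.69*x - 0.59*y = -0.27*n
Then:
No Solution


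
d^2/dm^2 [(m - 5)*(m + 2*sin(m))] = 2*(5 - m)*sin(m) + 4*cos(m) + 2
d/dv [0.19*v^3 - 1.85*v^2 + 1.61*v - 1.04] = 0.57*v^2 - 3.7*v + 1.61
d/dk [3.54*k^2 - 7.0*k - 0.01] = 7.08*k - 7.0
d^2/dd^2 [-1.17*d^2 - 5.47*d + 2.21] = -2.34000000000000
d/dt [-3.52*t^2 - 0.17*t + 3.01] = -7.04*t - 0.17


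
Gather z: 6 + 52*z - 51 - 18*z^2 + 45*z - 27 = -18*z^2 + 97*z - 72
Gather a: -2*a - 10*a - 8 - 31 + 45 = 6 - 12*a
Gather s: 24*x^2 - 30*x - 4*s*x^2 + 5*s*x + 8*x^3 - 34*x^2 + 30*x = s*(-4*x^2 + 5*x) + 8*x^3 - 10*x^2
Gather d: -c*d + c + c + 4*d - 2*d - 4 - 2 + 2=2*c + d*(2 - c) - 4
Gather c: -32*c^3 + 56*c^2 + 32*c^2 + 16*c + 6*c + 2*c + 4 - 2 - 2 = -32*c^3 + 88*c^2 + 24*c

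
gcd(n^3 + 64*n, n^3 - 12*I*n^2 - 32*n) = n^2 - 8*I*n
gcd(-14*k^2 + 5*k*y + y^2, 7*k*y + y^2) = 7*k + y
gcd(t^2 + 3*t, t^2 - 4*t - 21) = t + 3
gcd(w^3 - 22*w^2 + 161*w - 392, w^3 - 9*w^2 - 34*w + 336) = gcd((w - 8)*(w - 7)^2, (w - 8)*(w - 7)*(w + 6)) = w^2 - 15*w + 56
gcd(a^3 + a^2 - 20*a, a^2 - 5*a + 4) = a - 4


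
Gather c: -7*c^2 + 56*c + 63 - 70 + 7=-7*c^2 + 56*c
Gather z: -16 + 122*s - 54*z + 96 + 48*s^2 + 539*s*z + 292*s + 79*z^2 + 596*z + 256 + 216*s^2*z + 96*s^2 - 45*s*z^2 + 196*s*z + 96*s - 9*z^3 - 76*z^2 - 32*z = 144*s^2 + 510*s - 9*z^3 + z^2*(3 - 45*s) + z*(216*s^2 + 735*s + 510) + 336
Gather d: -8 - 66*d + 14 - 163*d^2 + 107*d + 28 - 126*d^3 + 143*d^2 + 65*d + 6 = -126*d^3 - 20*d^2 + 106*d + 40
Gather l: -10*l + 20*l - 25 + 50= 10*l + 25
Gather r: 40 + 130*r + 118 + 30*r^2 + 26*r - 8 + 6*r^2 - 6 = 36*r^2 + 156*r + 144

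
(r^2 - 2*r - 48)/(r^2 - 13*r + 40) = (r + 6)/(r - 5)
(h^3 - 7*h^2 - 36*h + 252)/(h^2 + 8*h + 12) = (h^2 - 13*h + 42)/(h + 2)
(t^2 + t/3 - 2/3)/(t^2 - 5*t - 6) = (t - 2/3)/(t - 6)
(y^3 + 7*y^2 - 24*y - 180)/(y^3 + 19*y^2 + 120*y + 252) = (y - 5)/(y + 7)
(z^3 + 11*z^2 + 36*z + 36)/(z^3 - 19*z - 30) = (z + 6)/(z - 5)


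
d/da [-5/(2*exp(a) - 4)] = 5*exp(a)/(2*(exp(a) - 2)^2)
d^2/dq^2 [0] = 0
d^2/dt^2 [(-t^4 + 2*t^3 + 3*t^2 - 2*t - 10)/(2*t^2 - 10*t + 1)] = 2*(-4*t^6 + 60*t^5 - 306*t^4 + 328*t^3 - 204*t^2 + 618*t - 997)/(8*t^6 - 120*t^5 + 612*t^4 - 1120*t^3 + 306*t^2 - 30*t + 1)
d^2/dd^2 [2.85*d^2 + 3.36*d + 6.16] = 5.70000000000000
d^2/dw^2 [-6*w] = 0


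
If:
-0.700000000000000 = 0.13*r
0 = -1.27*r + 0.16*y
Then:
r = -5.38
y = -42.74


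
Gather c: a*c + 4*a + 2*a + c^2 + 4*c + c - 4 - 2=6*a + c^2 + c*(a + 5) - 6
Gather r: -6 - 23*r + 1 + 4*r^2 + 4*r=4*r^2 - 19*r - 5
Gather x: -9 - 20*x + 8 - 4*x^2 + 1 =-4*x^2 - 20*x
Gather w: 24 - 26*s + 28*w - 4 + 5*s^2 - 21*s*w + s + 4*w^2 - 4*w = 5*s^2 - 25*s + 4*w^2 + w*(24 - 21*s) + 20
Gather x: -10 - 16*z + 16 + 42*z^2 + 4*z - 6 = 42*z^2 - 12*z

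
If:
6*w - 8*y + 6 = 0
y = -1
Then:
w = -7/3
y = -1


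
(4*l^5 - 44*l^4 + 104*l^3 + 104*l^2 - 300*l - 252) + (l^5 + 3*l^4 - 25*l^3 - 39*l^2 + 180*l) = 5*l^5 - 41*l^4 + 79*l^3 + 65*l^2 - 120*l - 252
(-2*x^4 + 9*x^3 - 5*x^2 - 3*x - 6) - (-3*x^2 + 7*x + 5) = -2*x^4 + 9*x^3 - 2*x^2 - 10*x - 11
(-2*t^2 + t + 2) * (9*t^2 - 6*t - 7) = -18*t^4 + 21*t^3 + 26*t^2 - 19*t - 14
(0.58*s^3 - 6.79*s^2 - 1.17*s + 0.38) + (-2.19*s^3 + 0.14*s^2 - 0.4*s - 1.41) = -1.61*s^3 - 6.65*s^2 - 1.57*s - 1.03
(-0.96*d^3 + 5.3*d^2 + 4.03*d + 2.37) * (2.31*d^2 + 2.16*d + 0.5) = -2.2176*d^5 + 10.1694*d^4 + 20.2773*d^3 + 16.8295*d^2 + 7.1342*d + 1.185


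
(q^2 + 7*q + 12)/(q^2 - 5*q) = (q^2 + 7*q + 12)/(q*(q - 5))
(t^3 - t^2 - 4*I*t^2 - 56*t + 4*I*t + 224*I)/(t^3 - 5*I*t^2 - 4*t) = (t^2 - t - 56)/(t*(t - I))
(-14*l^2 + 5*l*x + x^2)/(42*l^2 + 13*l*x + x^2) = (-2*l + x)/(6*l + x)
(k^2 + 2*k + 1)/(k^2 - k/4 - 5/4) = 4*(k + 1)/(4*k - 5)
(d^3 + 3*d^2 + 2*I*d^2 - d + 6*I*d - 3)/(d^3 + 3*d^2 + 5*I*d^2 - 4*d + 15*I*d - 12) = (d + I)/(d + 4*I)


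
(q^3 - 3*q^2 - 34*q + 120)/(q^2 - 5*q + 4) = (q^2 + q - 30)/(q - 1)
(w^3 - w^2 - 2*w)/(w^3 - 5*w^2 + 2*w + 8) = w/(w - 4)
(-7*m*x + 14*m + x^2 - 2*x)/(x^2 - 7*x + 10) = (-7*m + x)/(x - 5)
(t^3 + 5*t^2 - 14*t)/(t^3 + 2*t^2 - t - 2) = t*(t^2 + 5*t - 14)/(t^3 + 2*t^2 - t - 2)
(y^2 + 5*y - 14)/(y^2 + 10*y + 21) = (y - 2)/(y + 3)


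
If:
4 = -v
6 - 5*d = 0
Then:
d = 6/5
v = -4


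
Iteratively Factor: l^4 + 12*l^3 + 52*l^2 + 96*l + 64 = (l + 2)*(l^3 + 10*l^2 + 32*l + 32) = (l + 2)^2*(l^2 + 8*l + 16) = (l + 2)^2*(l + 4)*(l + 4)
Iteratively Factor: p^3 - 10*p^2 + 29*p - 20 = (p - 5)*(p^2 - 5*p + 4) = (p - 5)*(p - 1)*(p - 4)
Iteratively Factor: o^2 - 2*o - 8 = (o - 4)*(o + 2)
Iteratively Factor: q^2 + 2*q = (q + 2)*(q)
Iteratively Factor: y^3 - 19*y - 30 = (y - 5)*(y^2 + 5*y + 6) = (y - 5)*(y + 2)*(y + 3)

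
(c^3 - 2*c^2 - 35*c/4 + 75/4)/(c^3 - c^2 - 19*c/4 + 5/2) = (2*c^2 + c - 15)/(2*c^2 + 3*c - 2)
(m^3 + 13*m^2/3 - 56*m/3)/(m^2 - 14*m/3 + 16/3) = m*(m + 7)/(m - 2)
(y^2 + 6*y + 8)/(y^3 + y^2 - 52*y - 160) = (y + 2)/(y^2 - 3*y - 40)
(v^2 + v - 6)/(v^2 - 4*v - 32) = (-v^2 - v + 6)/(-v^2 + 4*v + 32)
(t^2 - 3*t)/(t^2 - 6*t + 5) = t*(t - 3)/(t^2 - 6*t + 5)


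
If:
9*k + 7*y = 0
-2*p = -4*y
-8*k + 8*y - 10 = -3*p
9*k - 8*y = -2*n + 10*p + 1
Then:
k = -5/13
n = 119/13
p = 90/91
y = 45/91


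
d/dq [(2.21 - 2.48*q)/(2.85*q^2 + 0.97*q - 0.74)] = (7.068*q^2 - 12.597*q - 0.3085)/(8.1225*q^4 + 5.529*q^3 - 3.2771*q^2 - 1.4356*q + 0.5476)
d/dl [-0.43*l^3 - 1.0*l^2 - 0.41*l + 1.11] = -1.29*l^2 - 2.0*l - 0.41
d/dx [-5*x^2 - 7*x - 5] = -10*x - 7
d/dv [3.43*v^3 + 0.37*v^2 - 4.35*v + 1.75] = 10.29*v^2 + 0.74*v - 4.35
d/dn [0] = 0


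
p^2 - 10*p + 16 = (p - 8)*(p - 2)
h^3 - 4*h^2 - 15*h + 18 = (h - 6)*(h - 1)*(h + 3)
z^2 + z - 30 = (z - 5)*(z + 6)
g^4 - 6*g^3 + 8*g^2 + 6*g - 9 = (g - 3)^2*(g - 1)*(g + 1)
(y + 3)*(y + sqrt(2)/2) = y^2 + sqrt(2)*y/2 + 3*y + 3*sqrt(2)/2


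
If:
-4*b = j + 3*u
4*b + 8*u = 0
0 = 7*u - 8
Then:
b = -16/7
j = 40/7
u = 8/7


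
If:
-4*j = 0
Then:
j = 0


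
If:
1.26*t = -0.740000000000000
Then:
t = -0.59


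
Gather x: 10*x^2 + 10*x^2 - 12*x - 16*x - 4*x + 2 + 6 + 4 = 20*x^2 - 32*x + 12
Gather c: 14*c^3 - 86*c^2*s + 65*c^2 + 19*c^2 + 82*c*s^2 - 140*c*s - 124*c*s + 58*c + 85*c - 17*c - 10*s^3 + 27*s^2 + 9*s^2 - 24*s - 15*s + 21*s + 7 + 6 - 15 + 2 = 14*c^3 + c^2*(84 - 86*s) + c*(82*s^2 - 264*s + 126) - 10*s^3 + 36*s^2 - 18*s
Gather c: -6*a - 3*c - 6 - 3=-6*a - 3*c - 9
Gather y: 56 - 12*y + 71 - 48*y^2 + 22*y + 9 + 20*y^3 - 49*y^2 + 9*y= 20*y^3 - 97*y^2 + 19*y + 136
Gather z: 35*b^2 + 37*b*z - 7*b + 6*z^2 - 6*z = 35*b^2 - 7*b + 6*z^2 + z*(37*b - 6)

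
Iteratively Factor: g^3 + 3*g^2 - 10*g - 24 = (g + 2)*(g^2 + g - 12) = (g + 2)*(g + 4)*(g - 3)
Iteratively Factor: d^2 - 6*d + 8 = (d - 4)*(d - 2)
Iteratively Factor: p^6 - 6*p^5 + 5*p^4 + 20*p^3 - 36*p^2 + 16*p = (p - 1)*(p^5 - 5*p^4 + 20*p^2 - 16*p) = p*(p - 1)*(p^4 - 5*p^3 + 20*p - 16) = p*(p - 2)*(p - 1)*(p^3 - 3*p^2 - 6*p + 8) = p*(p - 4)*(p - 2)*(p - 1)*(p^2 + p - 2) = p*(p - 4)*(p - 2)*(p - 1)^2*(p + 2)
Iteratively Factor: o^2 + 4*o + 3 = (o + 1)*(o + 3)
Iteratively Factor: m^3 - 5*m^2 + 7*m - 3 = (m - 1)*(m^2 - 4*m + 3) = (m - 3)*(m - 1)*(m - 1)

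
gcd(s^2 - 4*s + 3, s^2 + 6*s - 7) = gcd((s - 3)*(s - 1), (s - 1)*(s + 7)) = s - 1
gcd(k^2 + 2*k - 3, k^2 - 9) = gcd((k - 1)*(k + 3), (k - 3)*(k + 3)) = k + 3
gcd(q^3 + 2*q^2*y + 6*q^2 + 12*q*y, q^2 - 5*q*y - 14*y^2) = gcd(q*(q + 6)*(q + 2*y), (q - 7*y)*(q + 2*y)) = q + 2*y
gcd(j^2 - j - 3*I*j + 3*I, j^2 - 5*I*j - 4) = 1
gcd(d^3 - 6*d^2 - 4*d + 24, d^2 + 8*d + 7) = 1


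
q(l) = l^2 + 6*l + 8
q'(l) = 2*l + 6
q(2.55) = 29.80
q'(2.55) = 11.10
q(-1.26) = 2.03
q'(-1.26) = 3.48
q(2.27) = 26.77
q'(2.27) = 10.54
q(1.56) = 19.79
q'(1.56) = 9.12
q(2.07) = 24.70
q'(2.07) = 10.14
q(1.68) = 20.90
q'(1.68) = 9.36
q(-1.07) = 2.72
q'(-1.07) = 3.86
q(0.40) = 10.56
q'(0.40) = 6.80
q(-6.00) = 8.00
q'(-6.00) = -6.00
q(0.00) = 8.00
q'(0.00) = 6.00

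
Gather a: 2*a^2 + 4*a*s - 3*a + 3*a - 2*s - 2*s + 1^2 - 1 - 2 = 2*a^2 + 4*a*s - 4*s - 2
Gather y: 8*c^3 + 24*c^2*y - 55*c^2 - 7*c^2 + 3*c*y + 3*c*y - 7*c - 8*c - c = 8*c^3 - 62*c^2 - 16*c + y*(24*c^2 + 6*c)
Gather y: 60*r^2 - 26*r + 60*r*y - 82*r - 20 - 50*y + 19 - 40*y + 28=60*r^2 - 108*r + y*(60*r - 90) + 27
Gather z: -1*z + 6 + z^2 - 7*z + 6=z^2 - 8*z + 12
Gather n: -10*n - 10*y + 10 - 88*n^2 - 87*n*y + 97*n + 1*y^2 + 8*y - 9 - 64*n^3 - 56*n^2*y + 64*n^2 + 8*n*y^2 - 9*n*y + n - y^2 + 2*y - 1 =-64*n^3 + n^2*(-56*y - 24) + n*(8*y^2 - 96*y + 88)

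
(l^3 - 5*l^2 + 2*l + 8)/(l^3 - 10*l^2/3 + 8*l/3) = 3*(l^2 - 3*l - 4)/(l*(3*l - 4))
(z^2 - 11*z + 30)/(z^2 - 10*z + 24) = (z - 5)/(z - 4)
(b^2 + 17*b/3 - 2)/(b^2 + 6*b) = (b - 1/3)/b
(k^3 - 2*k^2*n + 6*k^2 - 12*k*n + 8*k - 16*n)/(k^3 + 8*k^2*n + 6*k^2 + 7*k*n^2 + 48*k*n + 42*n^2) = (k^3 - 2*k^2*n + 6*k^2 - 12*k*n + 8*k - 16*n)/(k^3 + 8*k^2*n + 6*k^2 + 7*k*n^2 + 48*k*n + 42*n^2)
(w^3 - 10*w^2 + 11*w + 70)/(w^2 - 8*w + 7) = (w^2 - 3*w - 10)/(w - 1)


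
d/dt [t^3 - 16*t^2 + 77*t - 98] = 3*t^2 - 32*t + 77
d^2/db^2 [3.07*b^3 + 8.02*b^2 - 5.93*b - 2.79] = 18.42*b + 16.04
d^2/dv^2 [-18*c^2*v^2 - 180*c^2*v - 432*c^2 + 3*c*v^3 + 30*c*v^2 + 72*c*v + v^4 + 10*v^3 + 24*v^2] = -36*c^2 + 18*c*v + 60*c + 12*v^2 + 60*v + 48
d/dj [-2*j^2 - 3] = -4*j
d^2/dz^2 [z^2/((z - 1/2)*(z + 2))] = 8*(-3*z^3 + 6*z^2 + 2)/(8*z^6 + 36*z^5 + 30*z^4 - 45*z^3 - 30*z^2 + 36*z - 8)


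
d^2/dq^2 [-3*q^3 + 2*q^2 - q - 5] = 4 - 18*q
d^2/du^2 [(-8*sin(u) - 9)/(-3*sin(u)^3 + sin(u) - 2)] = (-288*sin(u)^7 - 729*sin(u)^6 + 336*sin(u)^5 + 1650*sin(u)^4 + 534*sin(u)^3 - 763*sin(u)^2 - 374*sin(u) + 50)/(3*sin(u)^3 - sin(u) + 2)^3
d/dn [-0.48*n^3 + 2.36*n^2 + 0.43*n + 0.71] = -1.44*n^2 + 4.72*n + 0.43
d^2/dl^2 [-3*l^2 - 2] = -6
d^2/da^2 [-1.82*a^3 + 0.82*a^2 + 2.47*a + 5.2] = 1.64 - 10.92*a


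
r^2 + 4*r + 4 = (r + 2)^2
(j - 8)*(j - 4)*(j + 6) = j^3 - 6*j^2 - 40*j + 192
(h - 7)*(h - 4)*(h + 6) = h^3 - 5*h^2 - 38*h + 168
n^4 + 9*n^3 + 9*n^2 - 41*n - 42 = (n - 2)*(n + 1)*(n + 3)*(n + 7)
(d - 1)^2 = d^2 - 2*d + 1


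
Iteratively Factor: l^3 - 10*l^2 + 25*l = (l - 5)*(l^2 - 5*l) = (l - 5)^2*(l)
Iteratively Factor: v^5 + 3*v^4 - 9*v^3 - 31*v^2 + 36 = (v - 1)*(v^4 + 4*v^3 - 5*v^2 - 36*v - 36) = (v - 1)*(v + 2)*(v^3 + 2*v^2 - 9*v - 18) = (v - 1)*(v + 2)*(v + 3)*(v^2 - v - 6) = (v - 1)*(v + 2)^2*(v + 3)*(v - 3)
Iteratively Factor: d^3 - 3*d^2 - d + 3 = (d - 3)*(d^2 - 1) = (d - 3)*(d + 1)*(d - 1)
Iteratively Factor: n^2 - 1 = (n + 1)*(n - 1)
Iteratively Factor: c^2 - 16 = (c + 4)*(c - 4)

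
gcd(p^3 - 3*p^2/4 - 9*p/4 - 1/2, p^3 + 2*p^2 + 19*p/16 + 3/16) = p^2 + 5*p/4 + 1/4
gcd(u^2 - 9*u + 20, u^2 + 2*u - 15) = 1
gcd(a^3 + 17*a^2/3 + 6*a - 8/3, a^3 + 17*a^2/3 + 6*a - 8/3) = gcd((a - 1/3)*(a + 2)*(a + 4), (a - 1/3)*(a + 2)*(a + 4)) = a^3 + 17*a^2/3 + 6*a - 8/3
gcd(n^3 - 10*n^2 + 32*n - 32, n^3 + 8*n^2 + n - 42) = n - 2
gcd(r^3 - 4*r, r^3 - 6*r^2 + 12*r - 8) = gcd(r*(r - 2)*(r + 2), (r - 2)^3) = r - 2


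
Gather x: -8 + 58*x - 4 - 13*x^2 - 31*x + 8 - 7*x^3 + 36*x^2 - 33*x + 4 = -7*x^3 + 23*x^2 - 6*x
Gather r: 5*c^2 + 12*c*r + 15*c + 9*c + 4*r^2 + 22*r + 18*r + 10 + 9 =5*c^2 + 24*c + 4*r^2 + r*(12*c + 40) + 19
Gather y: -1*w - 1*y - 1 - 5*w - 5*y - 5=-6*w - 6*y - 6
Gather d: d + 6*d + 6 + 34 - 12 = 7*d + 28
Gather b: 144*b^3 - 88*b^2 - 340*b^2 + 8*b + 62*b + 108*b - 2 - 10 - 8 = 144*b^3 - 428*b^2 + 178*b - 20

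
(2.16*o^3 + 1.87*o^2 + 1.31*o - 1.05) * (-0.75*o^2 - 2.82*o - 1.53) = -1.62*o^5 - 7.4937*o^4 - 9.5607*o^3 - 5.7678*o^2 + 0.9567*o + 1.6065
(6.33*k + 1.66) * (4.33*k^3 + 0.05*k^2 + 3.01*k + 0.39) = 27.4089*k^4 + 7.5043*k^3 + 19.1363*k^2 + 7.4653*k + 0.6474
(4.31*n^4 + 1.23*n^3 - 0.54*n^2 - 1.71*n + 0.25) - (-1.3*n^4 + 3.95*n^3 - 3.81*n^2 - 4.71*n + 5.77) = 5.61*n^4 - 2.72*n^3 + 3.27*n^2 + 3.0*n - 5.52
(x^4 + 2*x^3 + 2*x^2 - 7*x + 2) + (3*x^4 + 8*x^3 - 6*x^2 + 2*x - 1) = 4*x^4 + 10*x^3 - 4*x^2 - 5*x + 1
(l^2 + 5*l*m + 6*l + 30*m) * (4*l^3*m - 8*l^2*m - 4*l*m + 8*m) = 4*l^5*m + 20*l^4*m^2 + 16*l^4*m + 80*l^3*m^2 - 52*l^3*m - 260*l^2*m^2 - 16*l^2*m - 80*l*m^2 + 48*l*m + 240*m^2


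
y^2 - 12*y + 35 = (y - 7)*(y - 5)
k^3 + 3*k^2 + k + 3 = (k + 3)*(k - I)*(k + I)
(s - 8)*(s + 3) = s^2 - 5*s - 24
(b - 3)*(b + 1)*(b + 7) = b^3 + 5*b^2 - 17*b - 21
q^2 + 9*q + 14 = (q + 2)*(q + 7)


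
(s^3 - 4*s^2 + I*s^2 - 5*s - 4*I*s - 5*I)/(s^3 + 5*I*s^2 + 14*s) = (s^3 + s^2*(-4 + I) - s*(5 + 4*I) - 5*I)/(s*(s^2 + 5*I*s + 14))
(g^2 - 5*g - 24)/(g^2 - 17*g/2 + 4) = 2*(g + 3)/(2*g - 1)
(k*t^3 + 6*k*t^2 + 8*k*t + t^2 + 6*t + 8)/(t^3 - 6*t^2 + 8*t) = (k*t^3 + 6*k*t^2 + 8*k*t + t^2 + 6*t + 8)/(t*(t^2 - 6*t + 8))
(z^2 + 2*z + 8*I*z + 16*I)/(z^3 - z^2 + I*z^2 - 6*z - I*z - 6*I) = (z + 8*I)/(z^2 + z*(-3 + I) - 3*I)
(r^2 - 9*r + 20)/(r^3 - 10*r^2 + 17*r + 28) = (r - 5)/(r^2 - 6*r - 7)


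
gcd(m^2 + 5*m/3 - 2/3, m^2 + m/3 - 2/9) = m - 1/3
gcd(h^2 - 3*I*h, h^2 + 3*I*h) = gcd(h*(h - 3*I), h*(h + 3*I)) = h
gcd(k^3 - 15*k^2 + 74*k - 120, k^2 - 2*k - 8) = k - 4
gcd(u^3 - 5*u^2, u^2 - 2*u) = u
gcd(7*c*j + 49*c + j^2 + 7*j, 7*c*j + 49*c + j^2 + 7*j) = 7*c*j + 49*c + j^2 + 7*j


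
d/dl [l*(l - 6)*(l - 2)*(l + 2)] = 4*l^3 - 18*l^2 - 8*l + 24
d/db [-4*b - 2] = -4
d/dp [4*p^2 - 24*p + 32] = 8*p - 24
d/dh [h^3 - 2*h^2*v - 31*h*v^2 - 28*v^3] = 3*h^2 - 4*h*v - 31*v^2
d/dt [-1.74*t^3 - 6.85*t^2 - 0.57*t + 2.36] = -5.22*t^2 - 13.7*t - 0.57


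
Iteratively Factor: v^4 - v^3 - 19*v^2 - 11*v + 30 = (v - 1)*(v^3 - 19*v - 30) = (v - 1)*(v + 3)*(v^2 - 3*v - 10) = (v - 1)*(v + 2)*(v + 3)*(v - 5)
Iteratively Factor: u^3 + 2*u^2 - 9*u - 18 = (u - 3)*(u^2 + 5*u + 6) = (u - 3)*(u + 3)*(u + 2)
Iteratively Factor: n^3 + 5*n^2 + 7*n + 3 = (n + 3)*(n^2 + 2*n + 1) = (n + 1)*(n + 3)*(n + 1)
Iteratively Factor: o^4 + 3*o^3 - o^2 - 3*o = (o)*(o^3 + 3*o^2 - o - 3) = o*(o + 1)*(o^2 + 2*o - 3) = o*(o + 1)*(o + 3)*(o - 1)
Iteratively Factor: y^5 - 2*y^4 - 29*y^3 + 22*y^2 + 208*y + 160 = (y + 1)*(y^4 - 3*y^3 - 26*y^2 + 48*y + 160) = (y - 4)*(y + 1)*(y^3 + y^2 - 22*y - 40) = (y - 5)*(y - 4)*(y + 1)*(y^2 + 6*y + 8) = (y - 5)*(y - 4)*(y + 1)*(y + 4)*(y + 2)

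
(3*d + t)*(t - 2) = 3*d*t - 6*d + t^2 - 2*t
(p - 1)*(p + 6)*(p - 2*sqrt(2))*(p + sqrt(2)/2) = p^4 - 3*sqrt(2)*p^3/2 + 5*p^3 - 15*sqrt(2)*p^2/2 - 8*p^2 - 10*p + 9*sqrt(2)*p + 12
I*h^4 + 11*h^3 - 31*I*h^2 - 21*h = h*(h - 7*I)*(h - 3*I)*(I*h + 1)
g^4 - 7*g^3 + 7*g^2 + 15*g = g*(g - 5)*(g - 3)*(g + 1)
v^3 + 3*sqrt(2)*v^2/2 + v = v*(v + sqrt(2)/2)*(v + sqrt(2))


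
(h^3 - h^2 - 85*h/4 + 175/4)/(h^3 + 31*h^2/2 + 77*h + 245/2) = (4*h^2 - 24*h + 35)/(2*(2*h^2 + 21*h + 49))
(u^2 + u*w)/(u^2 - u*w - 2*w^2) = u/(u - 2*w)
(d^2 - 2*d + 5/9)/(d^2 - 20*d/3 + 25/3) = (d - 1/3)/(d - 5)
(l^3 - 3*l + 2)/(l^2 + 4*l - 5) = (l^2 + l - 2)/(l + 5)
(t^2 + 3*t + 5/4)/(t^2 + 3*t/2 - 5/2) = (t + 1/2)/(t - 1)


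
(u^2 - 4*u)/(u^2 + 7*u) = (u - 4)/(u + 7)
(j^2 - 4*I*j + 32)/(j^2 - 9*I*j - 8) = (j + 4*I)/(j - I)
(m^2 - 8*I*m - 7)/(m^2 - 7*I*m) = (m - I)/m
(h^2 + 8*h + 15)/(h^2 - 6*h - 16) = (h^2 + 8*h + 15)/(h^2 - 6*h - 16)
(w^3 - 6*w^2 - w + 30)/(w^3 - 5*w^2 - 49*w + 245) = (w^2 - w - 6)/(w^2 - 49)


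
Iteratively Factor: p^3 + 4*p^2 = (p)*(p^2 + 4*p) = p*(p + 4)*(p)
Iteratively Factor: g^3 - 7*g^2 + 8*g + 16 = (g + 1)*(g^2 - 8*g + 16) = (g - 4)*(g + 1)*(g - 4)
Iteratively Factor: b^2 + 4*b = (b)*(b + 4)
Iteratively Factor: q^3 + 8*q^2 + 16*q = (q)*(q^2 + 8*q + 16) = q*(q + 4)*(q + 4)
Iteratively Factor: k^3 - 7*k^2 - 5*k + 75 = (k - 5)*(k^2 - 2*k - 15) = (k - 5)^2*(k + 3)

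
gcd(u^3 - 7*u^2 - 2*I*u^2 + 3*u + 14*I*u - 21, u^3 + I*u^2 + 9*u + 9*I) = u^2 - 2*I*u + 3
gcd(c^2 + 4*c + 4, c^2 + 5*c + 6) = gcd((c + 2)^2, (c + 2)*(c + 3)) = c + 2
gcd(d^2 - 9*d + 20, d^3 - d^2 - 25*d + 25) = d - 5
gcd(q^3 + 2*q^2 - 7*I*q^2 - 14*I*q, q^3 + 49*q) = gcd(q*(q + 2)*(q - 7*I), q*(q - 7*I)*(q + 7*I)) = q^2 - 7*I*q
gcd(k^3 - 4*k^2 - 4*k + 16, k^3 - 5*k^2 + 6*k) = k - 2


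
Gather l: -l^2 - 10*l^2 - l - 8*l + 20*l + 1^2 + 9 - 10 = -11*l^2 + 11*l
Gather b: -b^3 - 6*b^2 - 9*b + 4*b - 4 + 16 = -b^3 - 6*b^2 - 5*b + 12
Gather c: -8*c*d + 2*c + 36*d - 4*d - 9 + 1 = c*(2 - 8*d) + 32*d - 8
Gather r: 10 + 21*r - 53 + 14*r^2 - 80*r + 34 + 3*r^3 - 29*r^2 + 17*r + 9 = 3*r^3 - 15*r^2 - 42*r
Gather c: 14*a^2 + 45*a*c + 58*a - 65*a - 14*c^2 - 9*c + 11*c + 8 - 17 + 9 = 14*a^2 - 7*a - 14*c^2 + c*(45*a + 2)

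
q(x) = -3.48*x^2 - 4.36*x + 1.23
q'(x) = -6.96*x - 4.36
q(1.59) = -14.50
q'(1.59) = -15.43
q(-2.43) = -8.72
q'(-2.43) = 12.55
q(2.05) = -22.33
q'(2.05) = -18.63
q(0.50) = -1.82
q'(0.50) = -7.84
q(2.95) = -41.92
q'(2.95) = -24.89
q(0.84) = -4.89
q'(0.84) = -10.21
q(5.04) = -109.14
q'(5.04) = -39.44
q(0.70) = -3.53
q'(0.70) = -9.23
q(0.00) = 1.23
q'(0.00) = -4.36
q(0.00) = 1.23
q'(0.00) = -4.36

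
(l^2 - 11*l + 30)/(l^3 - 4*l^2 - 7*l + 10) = (l - 6)/(l^2 + l - 2)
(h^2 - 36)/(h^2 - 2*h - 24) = (h + 6)/(h + 4)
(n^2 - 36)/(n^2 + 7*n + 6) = (n - 6)/(n + 1)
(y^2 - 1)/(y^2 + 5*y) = (y^2 - 1)/(y*(y + 5))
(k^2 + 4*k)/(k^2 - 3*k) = (k + 4)/(k - 3)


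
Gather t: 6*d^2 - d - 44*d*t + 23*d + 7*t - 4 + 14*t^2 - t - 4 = 6*d^2 + 22*d + 14*t^2 + t*(6 - 44*d) - 8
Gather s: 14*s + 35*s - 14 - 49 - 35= 49*s - 98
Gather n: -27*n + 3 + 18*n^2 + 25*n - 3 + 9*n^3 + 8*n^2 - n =9*n^3 + 26*n^2 - 3*n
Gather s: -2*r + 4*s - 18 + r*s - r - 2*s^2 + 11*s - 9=-3*r - 2*s^2 + s*(r + 15) - 27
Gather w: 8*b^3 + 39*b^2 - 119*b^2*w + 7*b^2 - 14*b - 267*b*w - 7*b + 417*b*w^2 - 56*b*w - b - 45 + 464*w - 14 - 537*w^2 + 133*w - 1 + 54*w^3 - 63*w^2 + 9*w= 8*b^3 + 46*b^2 - 22*b + 54*w^3 + w^2*(417*b - 600) + w*(-119*b^2 - 323*b + 606) - 60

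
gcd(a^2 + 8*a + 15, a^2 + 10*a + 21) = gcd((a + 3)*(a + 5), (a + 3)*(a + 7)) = a + 3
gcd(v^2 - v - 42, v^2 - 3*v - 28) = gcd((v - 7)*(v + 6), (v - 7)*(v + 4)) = v - 7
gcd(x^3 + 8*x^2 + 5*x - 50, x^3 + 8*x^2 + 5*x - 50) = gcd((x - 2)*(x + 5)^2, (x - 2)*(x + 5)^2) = x^3 + 8*x^2 + 5*x - 50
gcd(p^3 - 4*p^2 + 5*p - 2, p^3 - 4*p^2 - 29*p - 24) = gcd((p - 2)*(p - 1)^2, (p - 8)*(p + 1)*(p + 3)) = 1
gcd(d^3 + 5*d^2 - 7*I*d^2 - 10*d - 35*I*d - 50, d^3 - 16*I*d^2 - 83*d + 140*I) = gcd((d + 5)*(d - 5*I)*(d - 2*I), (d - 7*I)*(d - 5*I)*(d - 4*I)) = d - 5*I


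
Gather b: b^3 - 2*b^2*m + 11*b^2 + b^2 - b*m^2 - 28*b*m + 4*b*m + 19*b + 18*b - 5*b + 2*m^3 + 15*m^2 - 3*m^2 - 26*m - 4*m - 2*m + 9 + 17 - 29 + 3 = b^3 + b^2*(12 - 2*m) + b*(-m^2 - 24*m + 32) + 2*m^3 + 12*m^2 - 32*m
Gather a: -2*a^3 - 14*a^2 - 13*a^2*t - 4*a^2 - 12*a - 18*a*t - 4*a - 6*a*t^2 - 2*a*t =-2*a^3 + a^2*(-13*t - 18) + a*(-6*t^2 - 20*t - 16)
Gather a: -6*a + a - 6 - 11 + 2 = -5*a - 15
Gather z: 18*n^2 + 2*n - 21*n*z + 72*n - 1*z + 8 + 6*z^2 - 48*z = 18*n^2 + 74*n + 6*z^2 + z*(-21*n - 49) + 8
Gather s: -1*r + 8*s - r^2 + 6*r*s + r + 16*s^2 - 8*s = -r^2 + 6*r*s + 16*s^2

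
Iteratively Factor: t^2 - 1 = (t + 1)*(t - 1)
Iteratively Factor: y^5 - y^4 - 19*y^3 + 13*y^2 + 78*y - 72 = (y + 3)*(y^4 - 4*y^3 - 7*y^2 + 34*y - 24) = (y + 3)^2*(y^3 - 7*y^2 + 14*y - 8) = (y - 2)*(y + 3)^2*(y^2 - 5*y + 4) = (y - 2)*(y - 1)*(y + 3)^2*(y - 4)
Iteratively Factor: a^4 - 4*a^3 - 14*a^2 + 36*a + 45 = (a + 3)*(a^3 - 7*a^2 + 7*a + 15) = (a - 5)*(a + 3)*(a^2 - 2*a - 3) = (a - 5)*(a - 3)*(a + 3)*(a + 1)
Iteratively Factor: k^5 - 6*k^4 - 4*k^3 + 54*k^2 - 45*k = (k)*(k^4 - 6*k^3 - 4*k^2 + 54*k - 45) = k*(k - 1)*(k^3 - 5*k^2 - 9*k + 45) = k*(k - 5)*(k - 1)*(k^2 - 9) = k*(k - 5)*(k - 3)*(k - 1)*(k + 3)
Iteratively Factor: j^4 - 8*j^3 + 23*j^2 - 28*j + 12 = (j - 2)*(j^3 - 6*j^2 + 11*j - 6) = (j - 2)*(j - 1)*(j^2 - 5*j + 6) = (j - 3)*(j - 2)*(j - 1)*(j - 2)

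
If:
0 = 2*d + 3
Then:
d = -3/2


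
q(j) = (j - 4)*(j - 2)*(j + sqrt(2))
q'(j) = (j - 4)*(j - 2) + (j - 4)*(j + sqrt(2)) + (j - 2)*(j + sqrt(2))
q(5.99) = 58.79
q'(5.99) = 52.22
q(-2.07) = -16.20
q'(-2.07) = 31.35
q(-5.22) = -253.35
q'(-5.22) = 129.14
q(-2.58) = -35.13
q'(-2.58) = 43.15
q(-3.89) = -115.05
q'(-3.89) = 80.59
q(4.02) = 0.22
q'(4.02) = 11.13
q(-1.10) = 4.97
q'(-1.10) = 13.23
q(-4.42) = -162.48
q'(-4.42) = 98.66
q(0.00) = 11.31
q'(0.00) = -0.49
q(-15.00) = -4388.21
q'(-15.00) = 812.09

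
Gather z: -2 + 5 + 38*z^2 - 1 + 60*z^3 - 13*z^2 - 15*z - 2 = 60*z^3 + 25*z^2 - 15*z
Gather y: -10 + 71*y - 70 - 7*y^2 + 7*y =-7*y^2 + 78*y - 80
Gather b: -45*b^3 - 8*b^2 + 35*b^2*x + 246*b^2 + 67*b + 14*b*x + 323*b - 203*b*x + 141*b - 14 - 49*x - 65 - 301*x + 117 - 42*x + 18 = -45*b^3 + b^2*(35*x + 238) + b*(531 - 189*x) - 392*x + 56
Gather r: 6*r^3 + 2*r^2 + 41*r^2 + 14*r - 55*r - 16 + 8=6*r^3 + 43*r^2 - 41*r - 8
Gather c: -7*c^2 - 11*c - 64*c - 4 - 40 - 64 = -7*c^2 - 75*c - 108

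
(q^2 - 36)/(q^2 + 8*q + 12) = (q - 6)/(q + 2)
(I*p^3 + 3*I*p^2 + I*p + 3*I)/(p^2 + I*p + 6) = I*(p^3 + 3*p^2 + p + 3)/(p^2 + I*p + 6)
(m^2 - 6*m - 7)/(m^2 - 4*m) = (m^2 - 6*m - 7)/(m*(m - 4))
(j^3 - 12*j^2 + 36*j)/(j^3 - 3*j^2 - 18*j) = (j - 6)/(j + 3)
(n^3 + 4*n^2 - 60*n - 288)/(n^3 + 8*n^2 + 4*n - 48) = (n^2 - 2*n - 48)/(n^2 + 2*n - 8)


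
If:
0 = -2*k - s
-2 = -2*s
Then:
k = -1/2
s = 1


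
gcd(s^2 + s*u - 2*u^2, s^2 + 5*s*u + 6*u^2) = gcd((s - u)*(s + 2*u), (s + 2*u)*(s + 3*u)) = s + 2*u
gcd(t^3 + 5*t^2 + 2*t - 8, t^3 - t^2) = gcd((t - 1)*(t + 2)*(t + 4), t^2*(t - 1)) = t - 1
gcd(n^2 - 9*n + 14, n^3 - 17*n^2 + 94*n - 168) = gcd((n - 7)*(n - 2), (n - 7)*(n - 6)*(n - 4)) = n - 7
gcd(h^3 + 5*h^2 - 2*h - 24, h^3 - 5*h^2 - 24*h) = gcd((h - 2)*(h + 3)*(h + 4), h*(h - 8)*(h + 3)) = h + 3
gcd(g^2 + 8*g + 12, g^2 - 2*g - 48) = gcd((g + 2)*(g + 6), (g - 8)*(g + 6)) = g + 6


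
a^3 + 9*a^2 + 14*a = a*(a + 2)*(a + 7)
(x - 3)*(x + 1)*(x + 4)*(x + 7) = x^4 + 9*x^3 + 3*x^2 - 89*x - 84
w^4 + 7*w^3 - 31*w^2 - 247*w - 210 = (w - 6)*(w + 1)*(w + 5)*(w + 7)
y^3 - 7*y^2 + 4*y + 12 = (y - 6)*(y - 2)*(y + 1)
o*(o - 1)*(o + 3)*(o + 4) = o^4 + 6*o^3 + 5*o^2 - 12*o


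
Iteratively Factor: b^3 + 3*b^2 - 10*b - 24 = (b + 2)*(b^2 + b - 12) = (b - 3)*(b + 2)*(b + 4)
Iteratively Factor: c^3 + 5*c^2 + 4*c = (c)*(c^2 + 5*c + 4) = c*(c + 4)*(c + 1)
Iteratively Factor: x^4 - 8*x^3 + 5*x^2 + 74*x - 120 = (x - 4)*(x^3 - 4*x^2 - 11*x + 30) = (x - 4)*(x - 2)*(x^2 - 2*x - 15) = (x - 4)*(x - 2)*(x + 3)*(x - 5)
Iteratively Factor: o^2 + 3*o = (o)*(o + 3)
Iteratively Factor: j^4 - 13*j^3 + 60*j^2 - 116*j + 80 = (j - 2)*(j^3 - 11*j^2 + 38*j - 40) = (j - 2)^2*(j^2 - 9*j + 20) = (j - 5)*(j - 2)^2*(j - 4)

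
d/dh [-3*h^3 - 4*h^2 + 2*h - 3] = -9*h^2 - 8*h + 2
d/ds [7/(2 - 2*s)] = 7/(2*(s - 1)^2)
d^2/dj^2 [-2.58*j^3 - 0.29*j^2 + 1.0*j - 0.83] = -15.48*j - 0.58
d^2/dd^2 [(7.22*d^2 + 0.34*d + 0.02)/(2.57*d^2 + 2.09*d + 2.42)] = (5.6843418860808e-14*d^4 - 73.0702399999999*d^3 - 268.63182*d^2 - 12.04302*d + 81.05306)/(16.974593*d^6 + 41.412723*d^5 + 81.629625*d^4 + 87.120605*d^3 + 76.86525*d^2 + 36.719628*d + 14.172488)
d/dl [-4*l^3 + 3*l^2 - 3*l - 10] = -12*l^2 + 6*l - 3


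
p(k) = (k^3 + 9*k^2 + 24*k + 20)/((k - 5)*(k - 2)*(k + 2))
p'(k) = (3*k^2 + 18*k + 24)/((k - 5)*(k - 2)*(k + 2)) - (k^3 + 9*k^2 + 24*k + 20)/((k - 5)*(k - 2)*(k + 2)^2) - (k^3 + 9*k^2 + 24*k + 20)/((k - 5)*(k - 2)^2*(k + 2)) - (k^3 + 9*k^2 + 24*k + 20)/((k - 5)^2*(k - 2)*(k + 2)) = 14*(10 - k^2)/(k^4 - 14*k^3 + 69*k^2 - 140*k + 100)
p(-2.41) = -0.03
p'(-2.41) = 0.05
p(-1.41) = 0.10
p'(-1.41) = 0.23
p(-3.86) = -0.04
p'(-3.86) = -0.03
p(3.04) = -19.88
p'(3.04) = 2.56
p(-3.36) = -0.05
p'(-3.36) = -0.01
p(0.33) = 1.59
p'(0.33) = 2.28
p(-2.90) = -0.05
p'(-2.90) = 0.01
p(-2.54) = -0.04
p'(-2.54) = 0.04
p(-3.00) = -0.05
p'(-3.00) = 0.01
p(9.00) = 5.50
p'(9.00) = -1.27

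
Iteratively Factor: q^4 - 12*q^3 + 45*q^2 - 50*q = (q - 5)*(q^3 - 7*q^2 + 10*q) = (q - 5)*(q - 2)*(q^2 - 5*q) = q*(q - 5)*(q - 2)*(q - 5)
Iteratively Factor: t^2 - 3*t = (t - 3)*(t)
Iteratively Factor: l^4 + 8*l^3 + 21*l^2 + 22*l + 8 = (l + 1)*(l^3 + 7*l^2 + 14*l + 8) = (l + 1)^2*(l^2 + 6*l + 8) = (l + 1)^2*(l + 2)*(l + 4)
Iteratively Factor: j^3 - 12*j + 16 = (j + 4)*(j^2 - 4*j + 4) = (j - 2)*(j + 4)*(j - 2)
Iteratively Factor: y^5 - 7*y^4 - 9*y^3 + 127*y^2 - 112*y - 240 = (y + 4)*(y^4 - 11*y^3 + 35*y^2 - 13*y - 60) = (y - 4)*(y + 4)*(y^3 - 7*y^2 + 7*y + 15) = (y - 4)*(y - 3)*(y + 4)*(y^2 - 4*y - 5) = (y - 4)*(y - 3)*(y + 1)*(y + 4)*(y - 5)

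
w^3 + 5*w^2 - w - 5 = (w - 1)*(w + 1)*(w + 5)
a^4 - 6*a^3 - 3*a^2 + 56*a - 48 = (a - 4)^2*(a - 1)*(a + 3)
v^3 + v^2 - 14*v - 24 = (v - 4)*(v + 2)*(v + 3)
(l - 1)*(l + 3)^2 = l^3 + 5*l^2 + 3*l - 9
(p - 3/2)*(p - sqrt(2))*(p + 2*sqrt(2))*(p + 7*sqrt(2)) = p^4 - 3*p^3/2 + 8*sqrt(2)*p^3 - 12*sqrt(2)*p^2 + 10*p^2 - 28*sqrt(2)*p - 15*p + 42*sqrt(2)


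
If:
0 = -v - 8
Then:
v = -8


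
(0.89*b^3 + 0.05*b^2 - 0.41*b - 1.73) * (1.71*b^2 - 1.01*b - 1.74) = 1.5219*b^5 - 0.8134*b^4 - 2.3002*b^3 - 2.6312*b^2 + 2.4607*b + 3.0102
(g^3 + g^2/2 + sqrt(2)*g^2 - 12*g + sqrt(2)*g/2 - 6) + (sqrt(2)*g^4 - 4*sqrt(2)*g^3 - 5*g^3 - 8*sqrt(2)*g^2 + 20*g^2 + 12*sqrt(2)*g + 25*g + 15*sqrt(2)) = sqrt(2)*g^4 - 4*sqrt(2)*g^3 - 4*g^3 - 7*sqrt(2)*g^2 + 41*g^2/2 + 13*g + 25*sqrt(2)*g/2 - 6 + 15*sqrt(2)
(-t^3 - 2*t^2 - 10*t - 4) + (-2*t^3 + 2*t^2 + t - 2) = -3*t^3 - 9*t - 6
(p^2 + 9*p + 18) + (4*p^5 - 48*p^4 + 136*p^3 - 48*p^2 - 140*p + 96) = 4*p^5 - 48*p^4 + 136*p^3 - 47*p^2 - 131*p + 114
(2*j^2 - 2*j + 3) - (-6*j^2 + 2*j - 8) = 8*j^2 - 4*j + 11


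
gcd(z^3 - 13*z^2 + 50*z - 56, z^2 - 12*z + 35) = z - 7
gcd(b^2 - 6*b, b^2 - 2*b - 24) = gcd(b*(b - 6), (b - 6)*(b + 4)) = b - 6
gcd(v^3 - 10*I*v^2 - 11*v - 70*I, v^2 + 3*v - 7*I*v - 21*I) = v - 7*I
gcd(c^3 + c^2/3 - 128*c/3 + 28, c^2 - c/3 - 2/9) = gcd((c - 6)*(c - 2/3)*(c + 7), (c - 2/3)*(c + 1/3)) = c - 2/3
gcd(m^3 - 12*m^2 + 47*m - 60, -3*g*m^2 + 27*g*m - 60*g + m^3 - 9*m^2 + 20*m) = m^2 - 9*m + 20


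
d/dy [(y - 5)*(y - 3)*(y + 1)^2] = 4*y^3 - 18*y^2 + 22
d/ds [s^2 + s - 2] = 2*s + 1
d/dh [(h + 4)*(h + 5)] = 2*h + 9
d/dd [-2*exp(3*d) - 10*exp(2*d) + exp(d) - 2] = (-6*exp(2*d) - 20*exp(d) + 1)*exp(d)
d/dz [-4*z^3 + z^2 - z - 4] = -12*z^2 + 2*z - 1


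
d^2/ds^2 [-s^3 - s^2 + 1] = -6*s - 2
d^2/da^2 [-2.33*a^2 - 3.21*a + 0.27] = -4.66000000000000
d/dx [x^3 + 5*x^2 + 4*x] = 3*x^2 + 10*x + 4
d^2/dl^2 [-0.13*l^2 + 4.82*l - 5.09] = -0.260000000000000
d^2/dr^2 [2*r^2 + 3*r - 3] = 4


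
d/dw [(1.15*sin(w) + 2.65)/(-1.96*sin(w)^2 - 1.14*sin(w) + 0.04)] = (2.254*sin(w)^2 + 10.388*sin(w) + 3.067)*cos(w)/(3.8416*sin(w)^4 + 4.4688*sin(w)^3 + 1.1428*sin(w)^2 - 0.0912*sin(w) + 0.0016)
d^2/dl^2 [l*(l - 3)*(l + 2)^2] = 12*l^2 + 6*l - 16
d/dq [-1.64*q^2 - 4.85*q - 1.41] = -3.28*q - 4.85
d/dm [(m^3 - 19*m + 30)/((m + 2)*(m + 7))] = (m^4 + 18*m^3 + 61*m^2 - 60*m - 536)/(m^4 + 18*m^3 + 109*m^2 + 252*m + 196)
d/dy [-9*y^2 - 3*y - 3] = -18*y - 3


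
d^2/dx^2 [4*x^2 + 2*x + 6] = 8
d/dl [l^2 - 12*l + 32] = 2*l - 12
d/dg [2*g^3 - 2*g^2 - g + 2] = 6*g^2 - 4*g - 1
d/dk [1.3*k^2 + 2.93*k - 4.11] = 2.6*k + 2.93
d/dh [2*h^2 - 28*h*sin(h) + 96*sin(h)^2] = -28*h*cos(h) + 4*h - 28*sin(h) + 96*sin(2*h)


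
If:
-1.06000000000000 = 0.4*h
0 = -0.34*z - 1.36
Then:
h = -2.65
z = -4.00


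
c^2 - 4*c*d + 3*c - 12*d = (c + 3)*(c - 4*d)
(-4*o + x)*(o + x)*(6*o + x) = -24*o^3 - 22*o^2*x + 3*o*x^2 + x^3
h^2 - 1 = (h - 1)*(h + 1)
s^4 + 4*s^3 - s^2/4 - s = s*(s - 1/2)*(s + 1/2)*(s + 4)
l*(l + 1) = l^2 + l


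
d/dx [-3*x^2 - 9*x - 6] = -6*x - 9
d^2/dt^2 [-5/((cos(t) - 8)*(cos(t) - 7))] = 5*(4*sin(t)^4 - 3*sin(t)^2 + 3585*cos(t)/4 - 45*cos(3*t)/4 - 339)/((cos(t) - 8)^3*(cos(t) - 7)^3)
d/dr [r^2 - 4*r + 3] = 2*r - 4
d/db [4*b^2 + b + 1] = 8*b + 1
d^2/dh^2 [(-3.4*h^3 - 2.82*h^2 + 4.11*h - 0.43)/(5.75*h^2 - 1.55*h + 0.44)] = (-1.13686837721616e-13*h^5 + 222.37425*h^3 - 28.5808500000001*h^2 - 43.34499*h + 4.623786)/(190.109375*h^6 - 153.740625*h^5 + 85.085625*h^4 - 27.252875*h^3 + 6.5109*h^2 - 0.90024*h + 0.085184)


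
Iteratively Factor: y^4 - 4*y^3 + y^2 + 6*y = (y - 2)*(y^3 - 2*y^2 - 3*y) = y*(y - 2)*(y^2 - 2*y - 3) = y*(y - 3)*(y - 2)*(y + 1)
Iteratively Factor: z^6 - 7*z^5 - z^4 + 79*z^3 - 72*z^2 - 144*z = (z - 4)*(z^5 - 3*z^4 - 13*z^3 + 27*z^2 + 36*z) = (z - 4)^2*(z^4 + z^3 - 9*z^2 - 9*z) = z*(z - 4)^2*(z^3 + z^2 - 9*z - 9) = z*(z - 4)^2*(z + 3)*(z^2 - 2*z - 3) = z*(z - 4)^2*(z - 3)*(z + 3)*(z + 1)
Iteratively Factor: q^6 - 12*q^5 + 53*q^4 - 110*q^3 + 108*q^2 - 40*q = (q - 2)*(q^5 - 10*q^4 + 33*q^3 - 44*q^2 + 20*q) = (q - 2)^2*(q^4 - 8*q^3 + 17*q^2 - 10*q) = (q - 2)^3*(q^3 - 6*q^2 + 5*q) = (q - 5)*(q - 2)^3*(q^2 - q) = (q - 5)*(q - 2)^3*(q - 1)*(q)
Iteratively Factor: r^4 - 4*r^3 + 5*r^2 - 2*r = (r - 1)*(r^3 - 3*r^2 + 2*r) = (r - 1)^2*(r^2 - 2*r) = (r - 2)*(r - 1)^2*(r)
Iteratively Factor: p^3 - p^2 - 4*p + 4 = (p - 1)*(p^2 - 4) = (p - 1)*(p + 2)*(p - 2)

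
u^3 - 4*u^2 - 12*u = u*(u - 6)*(u + 2)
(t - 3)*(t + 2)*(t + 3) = t^3 + 2*t^2 - 9*t - 18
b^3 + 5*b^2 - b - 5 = (b - 1)*(b + 1)*(b + 5)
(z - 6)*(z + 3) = z^2 - 3*z - 18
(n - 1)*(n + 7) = n^2 + 6*n - 7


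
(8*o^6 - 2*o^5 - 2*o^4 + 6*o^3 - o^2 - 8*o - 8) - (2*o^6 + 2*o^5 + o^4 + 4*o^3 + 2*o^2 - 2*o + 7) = 6*o^6 - 4*o^5 - 3*o^4 + 2*o^3 - 3*o^2 - 6*o - 15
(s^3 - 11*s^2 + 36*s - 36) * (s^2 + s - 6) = s^5 - 10*s^4 + 19*s^3 + 66*s^2 - 252*s + 216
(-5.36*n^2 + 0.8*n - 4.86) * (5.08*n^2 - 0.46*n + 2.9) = -27.2288*n^4 + 6.5296*n^3 - 40.6008*n^2 + 4.5556*n - 14.094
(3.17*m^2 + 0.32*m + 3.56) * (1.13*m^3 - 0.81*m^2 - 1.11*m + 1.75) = 3.5821*m^5 - 2.2061*m^4 + 0.244899999999999*m^3 + 2.3087*m^2 - 3.3916*m + 6.23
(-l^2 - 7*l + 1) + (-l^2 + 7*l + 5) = 6 - 2*l^2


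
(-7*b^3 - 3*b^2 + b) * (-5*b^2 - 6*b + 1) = 35*b^5 + 57*b^4 + 6*b^3 - 9*b^2 + b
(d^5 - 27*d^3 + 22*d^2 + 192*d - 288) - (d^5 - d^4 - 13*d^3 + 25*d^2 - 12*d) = d^4 - 14*d^3 - 3*d^2 + 204*d - 288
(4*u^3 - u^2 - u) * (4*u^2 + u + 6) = 16*u^5 + 19*u^3 - 7*u^2 - 6*u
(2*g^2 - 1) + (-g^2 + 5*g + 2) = g^2 + 5*g + 1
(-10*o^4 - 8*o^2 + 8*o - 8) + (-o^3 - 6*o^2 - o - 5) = -10*o^4 - o^3 - 14*o^2 + 7*o - 13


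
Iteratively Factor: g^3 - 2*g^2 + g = (g - 1)*(g^2 - g) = (g - 1)^2*(g)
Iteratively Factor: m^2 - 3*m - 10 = (m - 5)*(m + 2)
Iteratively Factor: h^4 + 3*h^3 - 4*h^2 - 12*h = (h - 2)*(h^3 + 5*h^2 + 6*h) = h*(h - 2)*(h^2 + 5*h + 6) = h*(h - 2)*(h + 3)*(h + 2)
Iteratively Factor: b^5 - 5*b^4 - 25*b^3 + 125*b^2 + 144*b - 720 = (b - 5)*(b^4 - 25*b^2 + 144) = (b - 5)*(b + 4)*(b^3 - 4*b^2 - 9*b + 36) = (b - 5)*(b + 3)*(b + 4)*(b^2 - 7*b + 12) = (b - 5)*(b - 4)*(b + 3)*(b + 4)*(b - 3)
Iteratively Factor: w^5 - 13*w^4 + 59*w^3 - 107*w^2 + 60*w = (w)*(w^4 - 13*w^3 + 59*w^2 - 107*w + 60) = w*(w - 4)*(w^3 - 9*w^2 + 23*w - 15) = w*(w - 4)*(w - 3)*(w^2 - 6*w + 5) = w*(w - 4)*(w - 3)*(w - 1)*(w - 5)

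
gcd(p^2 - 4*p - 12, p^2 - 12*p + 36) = p - 6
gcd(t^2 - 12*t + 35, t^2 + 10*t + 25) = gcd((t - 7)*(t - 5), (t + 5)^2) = 1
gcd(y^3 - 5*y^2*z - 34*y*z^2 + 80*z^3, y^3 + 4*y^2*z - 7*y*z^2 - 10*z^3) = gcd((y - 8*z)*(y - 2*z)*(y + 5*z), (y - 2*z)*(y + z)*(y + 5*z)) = y^2 + 3*y*z - 10*z^2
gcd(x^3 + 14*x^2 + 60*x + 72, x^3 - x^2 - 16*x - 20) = x + 2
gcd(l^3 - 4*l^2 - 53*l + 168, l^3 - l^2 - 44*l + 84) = l + 7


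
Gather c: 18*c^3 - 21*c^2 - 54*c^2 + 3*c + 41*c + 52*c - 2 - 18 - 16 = 18*c^3 - 75*c^2 + 96*c - 36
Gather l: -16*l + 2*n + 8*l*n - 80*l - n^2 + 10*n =l*(8*n - 96) - n^2 + 12*n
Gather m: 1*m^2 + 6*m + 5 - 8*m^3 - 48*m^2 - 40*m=-8*m^3 - 47*m^2 - 34*m + 5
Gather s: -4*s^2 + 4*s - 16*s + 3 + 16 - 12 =-4*s^2 - 12*s + 7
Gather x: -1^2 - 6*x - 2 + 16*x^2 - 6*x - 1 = 16*x^2 - 12*x - 4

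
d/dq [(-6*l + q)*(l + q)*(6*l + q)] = -36*l^2 + 2*l*q + 3*q^2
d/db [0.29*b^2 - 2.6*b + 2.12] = 0.58*b - 2.6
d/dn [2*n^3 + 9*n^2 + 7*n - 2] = 6*n^2 + 18*n + 7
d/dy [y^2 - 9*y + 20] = 2*y - 9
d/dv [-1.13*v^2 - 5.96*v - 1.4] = -2.26*v - 5.96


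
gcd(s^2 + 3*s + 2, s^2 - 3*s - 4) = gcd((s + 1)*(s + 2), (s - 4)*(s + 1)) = s + 1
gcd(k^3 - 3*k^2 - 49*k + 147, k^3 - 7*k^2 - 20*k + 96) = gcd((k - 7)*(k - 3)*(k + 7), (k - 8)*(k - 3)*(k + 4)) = k - 3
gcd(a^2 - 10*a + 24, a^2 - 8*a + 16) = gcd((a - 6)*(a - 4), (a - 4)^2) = a - 4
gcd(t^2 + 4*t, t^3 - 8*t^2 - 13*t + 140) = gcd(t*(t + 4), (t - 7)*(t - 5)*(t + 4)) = t + 4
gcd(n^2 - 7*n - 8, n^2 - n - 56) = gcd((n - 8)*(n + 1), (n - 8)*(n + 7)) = n - 8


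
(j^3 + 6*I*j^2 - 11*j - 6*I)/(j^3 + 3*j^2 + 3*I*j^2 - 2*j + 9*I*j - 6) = (j + 3*I)/(j + 3)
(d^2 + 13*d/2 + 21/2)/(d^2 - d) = (2*d^2 + 13*d + 21)/(2*d*(d - 1))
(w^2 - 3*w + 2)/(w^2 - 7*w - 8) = (-w^2 + 3*w - 2)/(-w^2 + 7*w + 8)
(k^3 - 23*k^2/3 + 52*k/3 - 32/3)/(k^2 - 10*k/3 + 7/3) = (3*k^2 - 20*k + 32)/(3*k - 7)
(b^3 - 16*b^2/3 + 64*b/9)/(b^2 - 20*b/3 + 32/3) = b*(3*b - 8)/(3*(b - 4))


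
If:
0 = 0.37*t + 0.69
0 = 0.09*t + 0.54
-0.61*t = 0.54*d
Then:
No Solution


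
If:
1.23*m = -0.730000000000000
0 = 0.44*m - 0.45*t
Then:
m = -0.59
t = -0.58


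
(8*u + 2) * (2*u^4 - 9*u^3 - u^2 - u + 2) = 16*u^5 - 68*u^4 - 26*u^3 - 10*u^2 + 14*u + 4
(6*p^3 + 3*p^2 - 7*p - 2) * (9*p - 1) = 54*p^4 + 21*p^3 - 66*p^2 - 11*p + 2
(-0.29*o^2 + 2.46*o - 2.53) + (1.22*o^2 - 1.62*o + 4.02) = 0.93*o^2 + 0.84*o + 1.49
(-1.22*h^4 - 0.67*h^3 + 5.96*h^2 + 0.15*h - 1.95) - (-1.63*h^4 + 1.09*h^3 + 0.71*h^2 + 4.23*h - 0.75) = 0.41*h^4 - 1.76*h^3 + 5.25*h^2 - 4.08*h - 1.2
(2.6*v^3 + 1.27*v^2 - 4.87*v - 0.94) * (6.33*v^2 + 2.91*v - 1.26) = 16.458*v^5 + 15.6051*v^4 - 30.4074*v^3 - 21.7221*v^2 + 3.4008*v + 1.1844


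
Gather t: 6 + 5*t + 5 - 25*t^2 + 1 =-25*t^2 + 5*t + 12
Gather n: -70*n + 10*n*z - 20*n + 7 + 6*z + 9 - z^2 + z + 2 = n*(10*z - 90) - z^2 + 7*z + 18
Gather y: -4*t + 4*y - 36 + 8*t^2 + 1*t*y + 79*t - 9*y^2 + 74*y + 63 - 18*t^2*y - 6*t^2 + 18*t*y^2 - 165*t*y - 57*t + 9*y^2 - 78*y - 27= 2*t^2 + 18*t*y^2 + 18*t + y*(-18*t^2 - 164*t)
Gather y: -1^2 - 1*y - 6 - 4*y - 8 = -5*y - 15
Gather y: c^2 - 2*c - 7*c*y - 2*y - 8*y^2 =c^2 - 2*c - 8*y^2 + y*(-7*c - 2)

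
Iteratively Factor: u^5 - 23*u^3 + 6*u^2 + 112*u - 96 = (u - 2)*(u^4 + 2*u^3 - 19*u^2 - 32*u + 48) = (u - 4)*(u - 2)*(u^3 + 6*u^2 + 5*u - 12) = (u - 4)*(u - 2)*(u + 3)*(u^2 + 3*u - 4) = (u - 4)*(u - 2)*(u + 3)*(u + 4)*(u - 1)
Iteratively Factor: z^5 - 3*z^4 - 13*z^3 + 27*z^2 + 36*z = (z + 1)*(z^4 - 4*z^3 - 9*z^2 + 36*z) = (z - 4)*(z + 1)*(z^3 - 9*z) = (z - 4)*(z + 1)*(z + 3)*(z^2 - 3*z) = (z - 4)*(z - 3)*(z + 1)*(z + 3)*(z)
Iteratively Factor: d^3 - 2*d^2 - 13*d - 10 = (d + 1)*(d^2 - 3*d - 10) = (d + 1)*(d + 2)*(d - 5)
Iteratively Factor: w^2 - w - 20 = (w + 4)*(w - 5)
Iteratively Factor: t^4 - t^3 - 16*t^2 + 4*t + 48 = (t - 2)*(t^3 + t^2 - 14*t - 24) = (t - 4)*(t - 2)*(t^2 + 5*t + 6) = (t - 4)*(t - 2)*(t + 3)*(t + 2)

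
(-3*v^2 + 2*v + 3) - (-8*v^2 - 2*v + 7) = 5*v^2 + 4*v - 4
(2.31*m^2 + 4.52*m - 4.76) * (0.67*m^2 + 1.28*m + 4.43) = 1.5477*m^4 + 5.9852*m^3 + 12.8297*m^2 + 13.9308*m - 21.0868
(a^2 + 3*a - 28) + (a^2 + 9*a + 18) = 2*a^2 + 12*a - 10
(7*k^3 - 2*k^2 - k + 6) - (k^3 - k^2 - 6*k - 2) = 6*k^3 - k^2 + 5*k + 8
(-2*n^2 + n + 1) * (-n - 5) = 2*n^3 + 9*n^2 - 6*n - 5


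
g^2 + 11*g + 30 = (g + 5)*(g + 6)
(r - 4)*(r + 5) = r^2 + r - 20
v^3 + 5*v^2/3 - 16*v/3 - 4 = (v - 2)*(v + 2/3)*(v + 3)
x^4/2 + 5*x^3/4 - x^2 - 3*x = x*(x/2 + 1)*(x - 3/2)*(x + 2)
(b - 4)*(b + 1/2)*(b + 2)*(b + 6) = b^4 + 9*b^3/2 - 18*b^2 - 58*b - 24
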